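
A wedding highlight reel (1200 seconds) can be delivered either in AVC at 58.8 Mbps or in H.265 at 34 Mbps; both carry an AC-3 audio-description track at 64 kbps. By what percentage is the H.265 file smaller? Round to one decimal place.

Audio: 64 kbps = 0.064 Mbps.
AVC: 58.864 Mbps × 1200 s = 70636.8 Mb = 8.830 GB.
H.265: 34.064 Mbps × 1200 s = 40876.8 Mb = 5.110 GB.
Reduction: (1 − 5.110/8.830) × 100 = 42.13%.

42.1%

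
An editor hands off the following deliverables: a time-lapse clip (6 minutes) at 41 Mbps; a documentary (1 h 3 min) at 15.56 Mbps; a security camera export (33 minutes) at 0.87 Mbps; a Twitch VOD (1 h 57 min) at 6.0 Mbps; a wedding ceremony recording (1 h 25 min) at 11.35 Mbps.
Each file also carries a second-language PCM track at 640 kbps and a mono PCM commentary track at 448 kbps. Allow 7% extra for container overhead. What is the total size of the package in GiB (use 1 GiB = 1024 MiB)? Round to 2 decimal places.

24.31 GiB

Audio total: 640 + 448 = 1088 kbps = 1.088 Mbps.
time-lapse clip: 42.088 Mbps × 360 s × 1.07 = 16212.3 Mb
documentary: 16.648 Mbps × 3780 s × 1.07 = 67334.5 Mb
security camera export: 1.958 Mbps × 1980 s × 1.07 = 4148.2 Mb
Twitch VOD: 7.088 Mbps × 7020 s × 1.07 = 53240.8 Mb
wedding ceremony recording: 12.438 Mbps × 5100 s × 1.07 = 67874.2 Mb
Total: 208810.0 Mb = 26101.2 MB.
= 24.31 GiB.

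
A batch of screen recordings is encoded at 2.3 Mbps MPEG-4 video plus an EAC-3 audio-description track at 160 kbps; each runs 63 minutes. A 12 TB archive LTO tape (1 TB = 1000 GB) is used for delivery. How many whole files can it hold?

10323

63 min = 3780 s
Audio: 160 kbps = 0.160 Mbps.
Total bitrate: 2.460 Mbps.
Per item: 2.460 Mbps × 3780 s = 9,299 Mb = 1,162 MB.
Capacity: 12 TB = 96,000,000 Mb; 10323.91 items → 10323 complete.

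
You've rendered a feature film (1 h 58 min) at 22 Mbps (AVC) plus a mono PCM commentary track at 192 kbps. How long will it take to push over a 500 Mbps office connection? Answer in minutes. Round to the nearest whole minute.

1 h 58 min = 118 min = 7080 s
Audio: 192 kbps = 0.192 Mbps.
Total bitrate: 22.192 Mbps.
File: 22.192 Mbps × 7080 s = 157119.4 Mb.
At 500 Mbps: 157119.4 / 500 = 314.2 s ≈ 5.24 minutes.

5 minutes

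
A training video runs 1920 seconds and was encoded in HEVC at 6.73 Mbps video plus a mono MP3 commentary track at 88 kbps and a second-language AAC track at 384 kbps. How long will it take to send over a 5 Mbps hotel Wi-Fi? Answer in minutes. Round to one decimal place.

Audio total: 88 + 384 = 472 kbps = 0.472 Mbps.
Total bitrate: 7.202 Mbps.
File: 7.202 Mbps × 1920 s = 13827.8 Mb.
At 5 Mbps: 13827.8 / 5 = 2765.6 s ≈ 46.1 minutes.

46.1 minutes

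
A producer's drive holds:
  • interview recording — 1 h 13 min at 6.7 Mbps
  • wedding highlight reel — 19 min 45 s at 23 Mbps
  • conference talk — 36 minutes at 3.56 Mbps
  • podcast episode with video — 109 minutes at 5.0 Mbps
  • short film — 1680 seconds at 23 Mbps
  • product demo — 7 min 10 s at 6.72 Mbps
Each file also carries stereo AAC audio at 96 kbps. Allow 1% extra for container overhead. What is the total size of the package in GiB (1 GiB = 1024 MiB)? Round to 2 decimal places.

16.47 GiB

Audio: 96 kbps = 0.096 Mbps.
interview recording: 6.796 Mbps × 4380 s × 1.01 = 30064.1 Mb
wedding highlight reel: 23.096 Mbps × 1185 s × 1.01 = 27642.4 Mb
conference talk: 3.656 Mbps × 2160 s × 1.01 = 7975.9 Mb
podcast episode with video: 5.096 Mbps × 6540 s × 1.01 = 33661.1 Mb
short film: 23.096 Mbps × 1680 s × 1.01 = 39189.3 Mb
product demo: 6.816 Mbps × 430 s × 1.01 = 2960.2 Mb
Total: 141493.1 Mb = 17686.6 MB.
= 16.47 GiB.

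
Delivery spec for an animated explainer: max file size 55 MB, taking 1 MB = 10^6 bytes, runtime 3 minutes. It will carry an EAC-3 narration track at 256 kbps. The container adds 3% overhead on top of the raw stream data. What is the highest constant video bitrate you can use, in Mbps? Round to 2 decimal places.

2.12 Mbps

Budget: 55 MB = 440.0 Mb.
Stream payload after overhead: 440.0 / 1.03 = 427.2 Mb.
3 min = 180 s
Total bitrate budget: 427.2 Mb / 180 s = 2.373 Mbps.
Audio: 256 kbps = 0.256 Mbps.
Video: 2.373 − 0.256 = 2.117 Mbps.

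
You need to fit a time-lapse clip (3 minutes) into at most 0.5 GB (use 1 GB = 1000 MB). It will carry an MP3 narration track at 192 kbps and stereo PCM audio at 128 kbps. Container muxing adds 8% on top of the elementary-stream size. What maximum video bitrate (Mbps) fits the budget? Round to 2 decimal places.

20.26 Mbps

Budget: 0.5 GB = 4000.0 Mb.
Stream payload after overhead: 4000.0 / 1.08 = 3703.7 Mb.
3 min = 180 s
Total bitrate budget: 3703.7 Mb / 180 s = 20.576 Mbps.
Audio total: 192 + 128 = 320 kbps = 0.320 Mbps.
Video: 20.576 − 0.320 = 20.256 Mbps.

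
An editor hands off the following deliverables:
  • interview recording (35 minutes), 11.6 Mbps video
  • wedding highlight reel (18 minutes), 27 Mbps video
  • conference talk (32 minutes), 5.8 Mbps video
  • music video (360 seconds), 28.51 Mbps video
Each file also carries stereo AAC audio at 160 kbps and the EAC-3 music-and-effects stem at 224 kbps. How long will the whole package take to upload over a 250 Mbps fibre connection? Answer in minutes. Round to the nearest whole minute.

Audio total: 160 + 224 = 384 kbps = 0.384 Mbps.
interview recording: 11.984 Mbps × 2100 s = 25166.4 Mb
wedding highlight reel: 27.384 Mbps × 1080 s = 29574.7 Mb
conference talk: 6.184 Mbps × 1920 s = 11873.3 Mb
music video: 28.894 Mbps × 360 s = 10401.8 Mb
Total: 77016.2 Mb = 9627.0 MB.
At 250 Mbps: 77016.2 / 250 = 308 s ≈ 5.13 minutes.

5 minutes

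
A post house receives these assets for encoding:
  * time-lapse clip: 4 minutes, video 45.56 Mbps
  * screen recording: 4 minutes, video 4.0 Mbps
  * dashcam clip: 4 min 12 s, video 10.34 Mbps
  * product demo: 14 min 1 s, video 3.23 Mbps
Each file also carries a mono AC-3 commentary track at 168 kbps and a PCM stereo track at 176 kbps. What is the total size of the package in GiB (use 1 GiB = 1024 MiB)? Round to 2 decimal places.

Audio total: 168 + 176 = 344 kbps = 0.344 Mbps.
time-lapse clip: 45.904 Mbps × 240 s = 11017.0 Mb
screen recording: 4.344 Mbps × 240 s = 1042.6 Mb
dashcam clip: 10.684 Mbps × 252 s = 2692.4 Mb
product demo: 3.574 Mbps × 841 s = 3005.7 Mb
Total: 17757.6 Mb = 2219.7 MB.
= 2.067 GiB.

2.07 GiB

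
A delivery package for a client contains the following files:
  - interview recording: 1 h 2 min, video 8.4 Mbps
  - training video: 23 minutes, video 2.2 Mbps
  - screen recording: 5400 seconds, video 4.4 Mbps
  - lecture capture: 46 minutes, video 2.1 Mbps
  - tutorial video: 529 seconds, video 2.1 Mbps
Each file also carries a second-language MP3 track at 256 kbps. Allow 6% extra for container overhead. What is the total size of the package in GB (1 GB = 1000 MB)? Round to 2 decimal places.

Audio: 256 kbps = 0.256 Mbps.
interview recording: 8.656 Mbps × 3720 s × 1.06 = 34132.3 Mb
training video: 2.456 Mbps × 1380 s × 1.06 = 3592.6 Mb
screen recording: 4.656 Mbps × 5400 s × 1.06 = 26650.9 Mb
lecture capture: 2.356 Mbps × 2760 s × 1.06 = 6892.7 Mb
tutorial video: 2.356 Mbps × 529 s × 1.06 = 1321.1 Mb
Total: 72589.7 Mb = 9073.7 MB.
= 9.074 GB.

9.07 GB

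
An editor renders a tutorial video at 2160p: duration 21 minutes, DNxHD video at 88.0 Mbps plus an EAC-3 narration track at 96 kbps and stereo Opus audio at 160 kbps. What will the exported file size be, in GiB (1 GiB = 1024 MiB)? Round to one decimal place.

21 min = 1260 s
Audio total: 96 + 160 = 256 kbps = 0.256 Mbps.
Total bitrate: 88.0 + 0.256 = 88.256 Mbps.
Stream data: 88.256 Mbps × 1260 s = 111202.6 Mb.
111,203 Mb = 13,900,320,000 bytes ÷ 1,073,741,824 = 12.95 GiB.

12.9 GiB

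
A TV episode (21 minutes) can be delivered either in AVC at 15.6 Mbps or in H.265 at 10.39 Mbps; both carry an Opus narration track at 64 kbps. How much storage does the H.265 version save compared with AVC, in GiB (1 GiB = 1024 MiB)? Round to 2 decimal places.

0.76 GiB

21 min = 1260 s
Audio: 64 kbps = 0.064 Mbps.
AVC: 15.664 Mbps × 1260 s = 19736.6 Mb = 2.298 GiB.
H.265: 10.454 Mbps × 1260 s = 13172.0 Mb = 1.533 GiB.
Saving: 2.298 − 1.533 = 0.764 GiB.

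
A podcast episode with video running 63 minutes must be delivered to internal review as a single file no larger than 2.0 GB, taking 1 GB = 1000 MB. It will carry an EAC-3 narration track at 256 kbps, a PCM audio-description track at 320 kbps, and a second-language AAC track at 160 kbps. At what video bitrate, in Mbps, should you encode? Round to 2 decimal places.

Budget: 2.0 GB = 16000.0 Mb.
63 min = 3780 s
Total bitrate budget: 16000.0 Mb / 3780 s = 4.233 Mbps.
Audio total: 256 + 320 + 160 = 736 kbps = 0.736 Mbps.
Video: 4.233 − 0.736 = 3.497 Mbps.

3.50 Mbps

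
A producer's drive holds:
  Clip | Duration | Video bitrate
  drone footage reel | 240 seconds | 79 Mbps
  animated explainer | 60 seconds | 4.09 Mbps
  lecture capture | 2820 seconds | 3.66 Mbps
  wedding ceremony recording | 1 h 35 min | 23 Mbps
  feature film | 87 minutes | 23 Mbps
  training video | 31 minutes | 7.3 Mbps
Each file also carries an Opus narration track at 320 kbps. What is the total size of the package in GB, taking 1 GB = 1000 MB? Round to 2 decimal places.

Audio: 320 kbps = 0.320 Mbps.
drone footage reel: 79.320 Mbps × 240 s = 19036.8 Mb
animated explainer: 4.410 Mbps × 60 s = 264.6 Mb
lecture capture: 3.980 Mbps × 2820 s = 11223.6 Mb
wedding ceremony recording: 23.320 Mbps × 5700 s = 132924.0 Mb
feature film: 23.320 Mbps × 5220 s = 121730.4 Mb
training video: 7.620 Mbps × 1860 s = 14173.2 Mb
Total: 299352.6 Mb = 37419.1 MB.
= 37.42 GB.

37.42 GB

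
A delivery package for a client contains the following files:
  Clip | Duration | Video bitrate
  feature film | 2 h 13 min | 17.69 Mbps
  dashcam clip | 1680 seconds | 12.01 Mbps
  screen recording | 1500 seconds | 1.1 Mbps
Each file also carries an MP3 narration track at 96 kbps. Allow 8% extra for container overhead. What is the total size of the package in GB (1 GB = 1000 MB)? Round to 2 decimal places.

Audio: 96 kbps = 0.096 Mbps.
feature film: 17.786 Mbps × 7980 s × 1.08 = 153286.9 Mb
dashcam clip: 12.106 Mbps × 1680 s × 1.08 = 21965.1 Mb
screen recording: 1.196 Mbps × 1500 s × 1.08 = 1937.5 Mb
Total: 177189.5 Mb = 22148.7 MB.
= 22.15 GB.

22.15 GB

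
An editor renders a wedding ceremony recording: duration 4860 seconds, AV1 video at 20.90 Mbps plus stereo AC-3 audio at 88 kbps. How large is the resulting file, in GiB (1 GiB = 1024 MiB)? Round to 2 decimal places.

11.87 GiB

Audio: 88 kbps = 0.088 Mbps.
Total bitrate: 20.90 + 0.088 = 20.988 Mbps.
Stream data: 20.988 Mbps × 4860 s = 102001.7 Mb.
102,002 Mb = 12,750,210,000 bytes ÷ 1,073,741,824 = 11.87 GiB.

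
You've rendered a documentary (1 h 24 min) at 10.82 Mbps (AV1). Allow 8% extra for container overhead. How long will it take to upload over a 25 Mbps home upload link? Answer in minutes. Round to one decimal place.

39.3 minutes

1 h 24 min = 84 min = 5040 s
File: 10.820 Mbps × 5040 s = 54532.8 Mb.
With 8% container overhead: ×1.08. → 58895.4 Mb.
At 25 Mbps: 58895.4 / 25 = 2355.8 s ≈ 39.3 minutes.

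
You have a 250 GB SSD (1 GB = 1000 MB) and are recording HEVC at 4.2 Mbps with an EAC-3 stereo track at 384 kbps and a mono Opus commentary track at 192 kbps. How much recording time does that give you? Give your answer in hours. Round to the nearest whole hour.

Audio total: 384 + 192 = 576 kbps = 0.576 Mbps.
Total bitrate: 4.2 + 0.576 = 4.776 Mbps.
Capacity: 250 GB = 2,000,000 Mb.
Recording time: 2,000,000 / 4.776 = 418,760 s ≈ 116 hours.

116 hours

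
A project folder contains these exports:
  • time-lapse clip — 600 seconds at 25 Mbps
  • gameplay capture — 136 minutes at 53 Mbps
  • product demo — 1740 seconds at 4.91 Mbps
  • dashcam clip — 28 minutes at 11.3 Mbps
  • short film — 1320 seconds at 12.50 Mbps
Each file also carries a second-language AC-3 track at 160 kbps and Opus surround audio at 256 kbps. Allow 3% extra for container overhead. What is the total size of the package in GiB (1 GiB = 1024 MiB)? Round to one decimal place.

59.6 GiB

Audio total: 160 + 256 = 416 kbps = 0.416 Mbps.
time-lapse clip: 25.416 Mbps × 600 s × 1.03 = 15707.1 Mb
gameplay capture: 53.416 Mbps × 8160 s × 1.03 = 448950.8 Mb
product demo: 5.326 Mbps × 1740 s × 1.03 = 9545.3 Mb
dashcam clip: 11.716 Mbps × 1680 s × 1.03 = 20273.4 Mb
short film: 12.916 Mbps × 1320 s × 1.03 = 17560.6 Mb
Total: 512037.1 Mb = 64004.6 MB.
= 59.61 GiB.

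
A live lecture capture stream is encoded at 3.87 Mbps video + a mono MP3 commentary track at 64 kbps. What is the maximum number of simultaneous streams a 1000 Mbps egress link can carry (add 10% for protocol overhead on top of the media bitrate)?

Audio: 64 kbps = 0.064 Mbps.
Per-viewer media rate: 3.934 Mbps.
On the wire with 10% overhead: 4.327 Mbps.
1000 Mbps = 1,000 Mbps; 1,000 / 4.327 = 231.09 → 231 viewers.

231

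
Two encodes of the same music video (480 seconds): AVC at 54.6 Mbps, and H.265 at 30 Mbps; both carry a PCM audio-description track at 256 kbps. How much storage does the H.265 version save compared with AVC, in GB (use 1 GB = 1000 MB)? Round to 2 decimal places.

1.48 GB

Audio: 256 kbps = 0.256 Mbps.
AVC: 54.856 Mbps × 480 s = 26330.9 Mb = 3.291 GB.
H.265: 30.256 Mbps × 480 s = 14522.9 Mb = 1.815 GB.
Saving: 3.291 − 1.815 = 1.476 GB.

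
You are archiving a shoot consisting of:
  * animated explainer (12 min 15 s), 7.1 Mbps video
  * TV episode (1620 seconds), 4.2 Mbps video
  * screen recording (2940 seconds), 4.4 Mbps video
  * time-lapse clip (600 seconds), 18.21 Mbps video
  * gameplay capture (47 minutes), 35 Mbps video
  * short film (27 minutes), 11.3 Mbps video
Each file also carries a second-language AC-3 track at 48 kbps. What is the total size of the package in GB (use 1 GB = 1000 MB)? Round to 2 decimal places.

Audio: 48 kbps = 0.048 Mbps.
animated explainer: 7.148 Mbps × 735 s = 5253.8 Mb
TV episode: 4.248 Mbps × 1620 s = 6881.8 Mb
screen recording: 4.448 Mbps × 2940 s = 13077.1 Mb
time-lapse clip: 18.258 Mbps × 600 s = 10954.8 Mb
gameplay capture: 35.048 Mbps × 2820 s = 98835.4 Mb
short film: 11.348 Mbps × 1620 s = 18383.8 Mb
Total: 153386.6 Mb = 19173.3 MB.
= 19.17 GB.

19.17 GB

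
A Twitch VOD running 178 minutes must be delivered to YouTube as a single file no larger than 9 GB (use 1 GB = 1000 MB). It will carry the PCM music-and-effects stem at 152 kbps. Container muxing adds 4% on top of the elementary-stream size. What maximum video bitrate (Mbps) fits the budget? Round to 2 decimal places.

Budget: 9 GB = 72000.0 Mb.
Stream payload after overhead: 72000.0 / 1.04 = 69230.8 Mb.
178 min = 10680 s
Total bitrate budget: 69230.8 Mb / 10680 s = 6.482 Mbps.
Audio: 152 kbps = 0.152 Mbps.
Video: 6.482 − 0.152 = 6.330 Mbps.

6.33 Mbps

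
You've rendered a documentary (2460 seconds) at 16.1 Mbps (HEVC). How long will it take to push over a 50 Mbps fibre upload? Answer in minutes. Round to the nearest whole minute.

File: 16.100 Mbps × 2460 s = 39606.0 Mb.
At 50 Mbps: 39606.0 / 50 = 792.1 s ≈ 13.2 minutes.

13 minutes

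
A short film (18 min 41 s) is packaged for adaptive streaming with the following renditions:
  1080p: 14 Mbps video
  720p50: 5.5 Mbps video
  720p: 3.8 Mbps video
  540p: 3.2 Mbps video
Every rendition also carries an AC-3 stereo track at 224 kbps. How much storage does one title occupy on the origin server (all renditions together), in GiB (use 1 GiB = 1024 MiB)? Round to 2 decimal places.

3.58 GiB

18 min 41 s = 1121 s
Audio: 224 kbps = 0.224 Mbps.
Sum of rendition bitrates: (14+0.224) + (5.5+0.224) + (3.8+0.224) + (3.2+0.224) = 27.396 Mbps.
× 1121 s = 30,711 Mb = 3,839 MB = 3.575 GiB.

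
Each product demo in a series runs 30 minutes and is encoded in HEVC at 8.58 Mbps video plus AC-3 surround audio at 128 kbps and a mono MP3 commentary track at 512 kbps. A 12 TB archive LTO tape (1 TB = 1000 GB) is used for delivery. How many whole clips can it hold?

30 min = 1800 s
Audio total: 128 + 512 = 640 kbps = 0.640 Mbps.
Total bitrate: 9.220 Mbps.
Per item: 9.220 Mbps × 1800 s = 16,596 Mb = 2,074 MB.
Capacity: 12 TB = 96,000,000 Mb; 5784.53 items → 5784 complete.

5784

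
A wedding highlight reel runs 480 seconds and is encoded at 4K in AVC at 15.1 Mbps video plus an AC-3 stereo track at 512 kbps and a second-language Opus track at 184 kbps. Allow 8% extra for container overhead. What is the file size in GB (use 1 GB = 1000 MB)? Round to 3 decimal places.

Audio total: 512 + 184 = 696 kbps = 0.696 Mbps.
Total bitrate: 15.1 + 0.696 = 15.796 Mbps.
Stream data: 15.796 Mbps × 480 s = 7582.1 Mb.
With 8% container overhead: ×1.08.
8,189 Mb ÷ 8 = 1,024 MB → 1.024 GB.

1.024 GB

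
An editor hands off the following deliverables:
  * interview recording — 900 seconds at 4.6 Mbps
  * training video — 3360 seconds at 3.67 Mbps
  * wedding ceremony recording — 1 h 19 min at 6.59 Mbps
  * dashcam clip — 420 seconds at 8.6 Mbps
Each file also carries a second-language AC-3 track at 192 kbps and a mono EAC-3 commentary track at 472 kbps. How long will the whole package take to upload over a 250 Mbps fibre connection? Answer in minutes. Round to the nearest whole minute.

Audio total: 192 + 472 = 664 kbps = 0.664 Mbps.
interview recording: 5.264 Mbps × 900 s = 4737.6 Mb
training video: 4.334 Mbps × 3360 s = 14562.2 Mb
wedding ceremony recording: 7.254 Mbps × 4740 s = 34384.0 Mb
dashcam clip: 9.264 Mbps × 420 s = 3890.9 Mb
Total: 57574.7 Mb = 7196.8 MB.
At 250 Mbps: 57574.7 / 250 = 230 s ≈ 3.84 minutes.

4 minutes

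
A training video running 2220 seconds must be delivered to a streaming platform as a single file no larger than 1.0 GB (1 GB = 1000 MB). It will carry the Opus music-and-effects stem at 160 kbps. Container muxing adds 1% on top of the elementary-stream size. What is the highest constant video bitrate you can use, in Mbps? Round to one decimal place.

3.4 Mbps

Budget: 1.0 GB = 8000.0 Mb.
Stream payload after overhead: 8000.0 / 1.01 = 7920.8 Mb.
Total bitrate budget: 7920.8 Mb / 2220 s = 3.568 Mbps.
Audio: 160 kbps = 0.160 Mbps.
Video: 3.568 − 0.160 = 3.408 Mbps.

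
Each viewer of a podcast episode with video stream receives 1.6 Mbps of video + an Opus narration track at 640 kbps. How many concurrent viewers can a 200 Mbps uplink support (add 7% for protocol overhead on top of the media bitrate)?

83

Audio: 640 kbps = 0.640 Mbps.
Per-viewer media rate: 2.240 Mbps.
On the wire with 7% overhead: 2.397 Mbps.
200 Mbps = 200.0 Mbps; 200.0 / 2.397 = 83.44 → 83 viewers.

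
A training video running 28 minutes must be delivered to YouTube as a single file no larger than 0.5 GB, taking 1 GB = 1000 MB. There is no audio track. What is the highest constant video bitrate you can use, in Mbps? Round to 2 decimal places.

Budget: 0.5 GB = 4000.0 Mb.
28 min = 1680 s
Total bitrate budget: 4000.0 Mb / 1680 s = 2.381 Mbps.

2.38 Mbps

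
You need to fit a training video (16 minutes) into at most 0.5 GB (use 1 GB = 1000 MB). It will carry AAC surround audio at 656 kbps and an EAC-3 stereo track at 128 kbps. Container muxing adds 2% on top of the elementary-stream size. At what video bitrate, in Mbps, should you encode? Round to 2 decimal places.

Budget: 0.5 GB = 4000.0 Mb.
Stream payload after overhead: 4000.0 / 1.02 = 3921.6 Mb.
16 min = 960 s
Total bitrate budget: 3921.6 Mb / 960 s = 4.085 Mbps.
Audio total: 656 + 128 = 784 kbps = 0.784 Mbps.
Video: 4.085 − 0.784 = 3.301 Mbps.

3.30 Mbps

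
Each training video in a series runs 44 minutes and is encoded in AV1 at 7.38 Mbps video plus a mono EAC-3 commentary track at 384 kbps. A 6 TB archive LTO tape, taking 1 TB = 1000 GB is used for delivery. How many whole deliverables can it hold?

2341

44 min = 2640 s
Audio: 384 kbps = 0.384 Mbps.
Total bitrate: 7.764 Mbps.
Per item: 7.764 Mbps × 2640 s = 20,497 Mb = 2,562 MB.
Capacity: 6 TB = 48,000,000 Mb; 2341.81 items → 2341 complete.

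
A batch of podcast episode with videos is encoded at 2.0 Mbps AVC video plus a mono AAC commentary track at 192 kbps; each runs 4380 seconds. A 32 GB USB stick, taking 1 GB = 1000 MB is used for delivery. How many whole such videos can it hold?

Audio: 192 kbps = 0.192 Mbps.
Total bitrate: 2.192 Mbps.
Per item: 2.192 Mbps × 4380 s = 9,601 Mb = 1,200 MB.
Capacity: 32 GB = 256,000 Mb; 26.66 items → 26 complete.

26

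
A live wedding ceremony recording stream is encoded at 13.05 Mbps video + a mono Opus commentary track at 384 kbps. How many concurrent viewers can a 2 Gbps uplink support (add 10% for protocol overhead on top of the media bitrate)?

135

Audio: 384 kbps = 0.384 Mbps.
Per-viewer media rate: 13.434 Mbps.
On the wire with 10% overhead: 14.777 Mbps.
2 Gbps = 2,000 Mbps; 2,000 / 14.777 = 135.34 → 135 viewers.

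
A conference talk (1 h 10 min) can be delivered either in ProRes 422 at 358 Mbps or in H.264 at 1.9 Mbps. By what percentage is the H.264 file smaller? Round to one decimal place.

99.5%

1 h 10 min = 70 min = 4200 s
ProRes 422: 358.000 Mbps × 4200 s = 1503600.0 Mb = 175.042 GiB.
H.264: 1.900 Mbps × 4200 s = 7980.0 Mb = 0.929 GiB.
Reduction: (1 − 0.929/175.042) × 100 = 99.47%.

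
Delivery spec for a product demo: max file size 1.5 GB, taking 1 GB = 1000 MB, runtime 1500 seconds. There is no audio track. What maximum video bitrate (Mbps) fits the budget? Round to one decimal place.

8.0 Mbps

Budget: 1.5 GB = 12000.0 Mb.
Total bitrate budget: 12000.0 Mb / 1500 s = 8.000 Mbps.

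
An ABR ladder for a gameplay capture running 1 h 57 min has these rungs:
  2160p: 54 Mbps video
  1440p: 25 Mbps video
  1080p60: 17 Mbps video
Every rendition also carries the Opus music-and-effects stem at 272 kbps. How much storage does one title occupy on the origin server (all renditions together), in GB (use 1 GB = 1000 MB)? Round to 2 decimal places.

1 h 57 min = 117 min = 7020 s
Audio: 272 kbps = 0.272 Mbps.
Sum of rendition bitrates: (54+0.272) + (25+0.272) + (17+0.272) = 96.816 Mbps.
× 7020 s = 679,648 Mb = 84,956 MB = 84.96 GB.

84.96 GB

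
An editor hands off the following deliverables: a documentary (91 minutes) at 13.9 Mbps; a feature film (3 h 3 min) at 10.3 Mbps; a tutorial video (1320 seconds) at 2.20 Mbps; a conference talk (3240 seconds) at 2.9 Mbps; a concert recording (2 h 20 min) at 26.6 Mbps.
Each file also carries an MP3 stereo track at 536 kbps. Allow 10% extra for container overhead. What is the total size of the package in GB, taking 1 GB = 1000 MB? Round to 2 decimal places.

Audio: 536 kbps = 0.536 Mbps.
documentary: 14.436 Mbps × 5460 s × 1.10 = 86702.6 Mb
feature film: 10.836 Mbps × 10980 s × 1.10 = 130877.2 Mb
tutorial video: 2.736 Mbps × 1320 s × 1.10 = 3972.7 Mb
conference talk: 3.436 Mbps × 3240 s × 1.10 = 12245.9 Mb
concert recording: 27.136 Mbps × 8400 s × 1.10 = 250736.6 Mb
Total: 484535.0 Mb = 60566.9 MB.
= 60.57 GB.

60.57 GB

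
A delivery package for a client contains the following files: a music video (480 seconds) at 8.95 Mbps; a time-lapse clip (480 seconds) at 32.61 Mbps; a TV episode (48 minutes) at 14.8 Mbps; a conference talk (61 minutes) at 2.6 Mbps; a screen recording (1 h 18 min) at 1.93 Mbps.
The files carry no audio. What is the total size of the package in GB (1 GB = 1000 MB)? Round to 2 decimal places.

10.14 GB

music video: 8.950 Mbps × 480 s = 4296.0 Mb
time-lapse clip: 32.610 Mbps × 480 s = 15652.8 Mb
TV episode: 14.800 Mbps × 2880 s = 42624.0 Mb
conference talk: 2.600 Mbps × 3660 s = 9516.0 Mb
screen recording: 1.930 Mbps × 4680 s = 9032.4 Mb
Total: 81121.2 Mb = 10140.1 MB.
= 10.14 GB.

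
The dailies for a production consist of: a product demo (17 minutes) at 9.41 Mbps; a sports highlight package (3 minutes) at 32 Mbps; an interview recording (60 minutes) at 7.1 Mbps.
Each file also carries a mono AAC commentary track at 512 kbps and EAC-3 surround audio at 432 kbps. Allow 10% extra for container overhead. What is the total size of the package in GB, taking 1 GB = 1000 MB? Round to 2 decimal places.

Audio total: 512 + 432 = 944 kbps = 0.944 Mbps.
product demo: 10.354 Mbps × 1020 s × 1.10 = 11617.2 Mb
sports highlight package: 32.944 Mbps × 180 s × 1.10 = 6522.9 Mb
interview recording: 8.044 Mbps × 3600 s × 1.10 = 31854.2 Mb
Total: 49994.3 Mb = 6249.3 MB.
= 6.249 GB.

6.25 GB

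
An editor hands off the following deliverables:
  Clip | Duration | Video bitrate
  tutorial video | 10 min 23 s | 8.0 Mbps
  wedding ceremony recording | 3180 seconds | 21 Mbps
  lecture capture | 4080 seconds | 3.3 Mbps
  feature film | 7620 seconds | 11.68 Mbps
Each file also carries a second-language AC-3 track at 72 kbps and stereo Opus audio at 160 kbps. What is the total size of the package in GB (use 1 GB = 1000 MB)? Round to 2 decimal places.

Audio total: 72 + 160 = 232 kbps = 0.232 Mbps.
tutorial video: 8.232 Mbps × 623 s = 5128.5 Mb
wedding ceremony recording: 21.232 Mbps × 3180 s = 67517.8 Mb
lecture capture: 3.532 Mbps × 4080 s = 14410.6 Mb
feature film: 11.912 Mbps × 7620 s = 90769.4 Mb
Total: 177826.3 Mb = 22228.3 MB.
= 22.23 GB.

22.23 GB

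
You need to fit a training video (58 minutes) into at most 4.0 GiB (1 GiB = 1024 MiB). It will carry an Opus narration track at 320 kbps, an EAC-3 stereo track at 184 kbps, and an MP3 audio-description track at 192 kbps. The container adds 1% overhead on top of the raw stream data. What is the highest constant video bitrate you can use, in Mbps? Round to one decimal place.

Budget: 4.0 GiB = 34359.7 Mb.
Stream payload after overhead: 34359.7 / 1.01 = 34019.5 Mb.
58 min = 3480 s
Total bitrate budget: 34019.5 Mb / 3480 s = 9.776 Mbps.
Audio total: 320 + 184 + 192 = 696 kbps = 0.696 Mbps.
Video: 9.776 − 0.696 = 9.080 Mbps.

9.1 Mbps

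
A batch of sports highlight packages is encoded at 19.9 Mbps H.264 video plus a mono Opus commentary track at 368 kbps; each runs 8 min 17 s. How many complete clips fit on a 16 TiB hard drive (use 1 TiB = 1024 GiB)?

8 min 17 s = 497 s
Audio: 368 kbps = 0.368 Mbps.
Total bitrate: 20.268 Mbps.
Per item: 20.268 Mbps × 497 s = 10,073 Mb = 1,259 MB.
Capacity: 16 TiB = 140,737,488 Mb; 13971.48 items → 13971 complete.

13971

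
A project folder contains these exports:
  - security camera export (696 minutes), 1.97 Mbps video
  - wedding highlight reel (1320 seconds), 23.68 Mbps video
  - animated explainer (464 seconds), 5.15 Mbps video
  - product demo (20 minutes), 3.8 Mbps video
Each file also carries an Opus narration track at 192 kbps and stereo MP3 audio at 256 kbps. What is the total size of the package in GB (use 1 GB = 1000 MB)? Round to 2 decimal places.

Audio total: 192 + 256 = 448 kbps = 0.448 Mbps.
security camera export: 2.418 Mbps × 41760 s = 100975.7 Mb
wedding highlight reel: 24.128 Mbps × 1320 s = 31849.0 Mb
animated explainer: 5.598 Mbps × 464 s = 2597.5 Mb
product demo: 4.248 Mbps × 1200 s = 5097.6 Mb
Total: 140519.7 Mb = 17565.0 MB.
= 17.56 GB.

17.56 GB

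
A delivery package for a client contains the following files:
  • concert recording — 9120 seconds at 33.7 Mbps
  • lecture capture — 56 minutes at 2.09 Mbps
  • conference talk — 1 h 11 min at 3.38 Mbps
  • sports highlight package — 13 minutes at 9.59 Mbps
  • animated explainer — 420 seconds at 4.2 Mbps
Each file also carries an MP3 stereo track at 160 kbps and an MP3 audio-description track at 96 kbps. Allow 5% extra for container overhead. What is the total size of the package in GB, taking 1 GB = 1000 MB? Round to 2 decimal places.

Audio total: 160 + 96 = 256 kbps = 0.256 Mbps.
concert recording: 33.956 Mbps × 9120 s × 1.05 = 325162.7 Mb
lecture capture: 2.346 Mbps × 3360 s × 1.05 = 8276.7 Mb
conference talk: 3.636 Mbps × 4260 s × 1.05 = 16263.8 Mb
sports highlight package: 9.846 Mbps × 780 s × 1.05 = 8063.9 Mb
animated explainer: 4.456 Mbps × 420 s × 1.05 = 1965.1 Mb
Total: 359732.1 Mb = 44966.5 MB.
= 44.97 GB.

44.97 GB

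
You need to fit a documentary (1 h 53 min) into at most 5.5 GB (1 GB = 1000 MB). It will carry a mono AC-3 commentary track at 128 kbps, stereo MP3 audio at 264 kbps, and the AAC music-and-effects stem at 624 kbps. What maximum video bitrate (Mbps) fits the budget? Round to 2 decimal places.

5.47 Mbps

Budget: 5.5 GB = 44000.0 Mb.
1 h 53 min = 113 min = 6780 s
Total bitrate budget: 44000.0 Mb / 6780 s = 6.490 Mbps.
Audio total: 128 + 264 + 624 = 1016 kbps = 1.016 Mbps.
Video: 6.490 − 1.016 = 5.474 Mbps.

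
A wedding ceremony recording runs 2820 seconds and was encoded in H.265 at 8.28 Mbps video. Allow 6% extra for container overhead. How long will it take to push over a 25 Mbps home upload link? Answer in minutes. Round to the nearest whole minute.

17 minutes

File: 8.280 Mbps × 2820 s = 23349.6 Mb.
With 6% container overhead: ×1.06. → 24750.6 Mb.
At 25 Mbps: 24750.6 / 25 = 990.0 s ≈ 16.5 minutes.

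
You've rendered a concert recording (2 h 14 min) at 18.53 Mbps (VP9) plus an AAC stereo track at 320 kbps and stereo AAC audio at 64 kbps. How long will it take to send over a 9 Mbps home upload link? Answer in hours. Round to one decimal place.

4.7 hours

2 h 14 min = 134 min = 8040 s
Audio total: 320 + 64 = 384 kbps = 0.384 Mbps.
Total bitrate: 18.914 Mbps.
File: 18.914 Mbps × 8040 s = 152068.6 Mb.
At 9 Mbps: 152068.6 / 9 = 16896.5 s ≈ 4.69 hours.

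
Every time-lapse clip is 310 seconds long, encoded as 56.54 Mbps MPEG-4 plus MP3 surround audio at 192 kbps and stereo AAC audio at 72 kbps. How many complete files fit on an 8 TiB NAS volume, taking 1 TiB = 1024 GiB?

Audio total: 192 + 72 = 264 kbps = 0.264 Mbps.
Total bitrate: 56.804 Mbps.
Per item: 56.804 Mbps × 310 s = 17,609 Mb = 2,201 MB.
Capacity: 8 TiB = 70,368,744 Mb; 3996.13 items → 3996 complete.

3996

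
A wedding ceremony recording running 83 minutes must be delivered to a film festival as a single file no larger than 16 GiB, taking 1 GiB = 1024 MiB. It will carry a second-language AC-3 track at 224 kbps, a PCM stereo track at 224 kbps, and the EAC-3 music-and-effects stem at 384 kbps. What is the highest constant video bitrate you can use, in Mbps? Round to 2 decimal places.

Budget: 16 GiB = 137439.0 Mb.
83 min = 4980 s
Total bitrate budget: 137439.0 Mb / 4980 s = 27.598 Mbps.
Audio total: 224 + 224 + 384 = 832 kbps = 0.832 Mbps.
Video: 27.598 − 0.832 = 26.766 Mbps.

26.77 Mbps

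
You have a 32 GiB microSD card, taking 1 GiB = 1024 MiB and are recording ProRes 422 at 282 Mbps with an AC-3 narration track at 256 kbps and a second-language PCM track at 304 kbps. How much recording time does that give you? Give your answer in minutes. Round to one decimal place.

Audio total: 256 + 304 = 560 kbps = 0.560 Mbps.
Total bitrate: 282 + 0.560 = 282.560 Mbps.
Capacity: 32 GiB = 274,878 Mb.
Recording time: 274,878 / 282.560 = 972.8 s ≈ 16.2 minutes.

16.2 minutes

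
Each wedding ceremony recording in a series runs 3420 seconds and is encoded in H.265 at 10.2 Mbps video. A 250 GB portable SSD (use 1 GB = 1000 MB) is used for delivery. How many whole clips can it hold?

Per item: 10.200 Mbps × 3420 s = 34,884 Mb = 4,360 MB.
Capacity: 250 GB = 2,000,000 Mb; 57.33 items → 57 complete.

57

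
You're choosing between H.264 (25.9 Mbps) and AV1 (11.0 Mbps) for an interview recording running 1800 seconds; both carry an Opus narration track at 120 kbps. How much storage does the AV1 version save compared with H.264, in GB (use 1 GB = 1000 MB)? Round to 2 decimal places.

Audio: 120 kbps = 0.120 Mbps.
H.264: 26.020 Mbps × 1800 s = 46836.0 Mb = 5.854 GB.
AV1: 11.120 Mbps × 1800 s = 20016.0 Mb = 2.502 GB.
Saving: 5.854 − 2.502 = 3.353 GB.

3.35 GB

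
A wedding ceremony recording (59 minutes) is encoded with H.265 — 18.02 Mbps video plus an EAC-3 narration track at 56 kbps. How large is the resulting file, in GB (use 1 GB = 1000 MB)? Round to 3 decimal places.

59 min = 3540 s
Audio: 56 kbps = 0.056 Mbps.
Total bitrate: 18.02 + 0.056 = 18.076 Mbps.
Stream data: 18.076 Mbps × 3540 s = 63989.0 Mb.
63,989 Mb ÷ 8 = 7,999 MB → 7.999 GB.

7.999 GB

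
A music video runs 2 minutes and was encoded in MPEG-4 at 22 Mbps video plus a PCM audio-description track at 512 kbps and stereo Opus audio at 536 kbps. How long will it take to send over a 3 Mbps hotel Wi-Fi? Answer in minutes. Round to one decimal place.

15.4 minutes

2 min = 120 s
Audio total: 512 + 536 = 1048 kbps = 1.048 Mbps.
Total bitrate: 23.048 Mbps.
File: 23.048 Mbps × 120 s = 2765.8 Mb.
At 3 Mbps: 2765.8 / 3 = 921.9 s ≈ 15.4 minutes.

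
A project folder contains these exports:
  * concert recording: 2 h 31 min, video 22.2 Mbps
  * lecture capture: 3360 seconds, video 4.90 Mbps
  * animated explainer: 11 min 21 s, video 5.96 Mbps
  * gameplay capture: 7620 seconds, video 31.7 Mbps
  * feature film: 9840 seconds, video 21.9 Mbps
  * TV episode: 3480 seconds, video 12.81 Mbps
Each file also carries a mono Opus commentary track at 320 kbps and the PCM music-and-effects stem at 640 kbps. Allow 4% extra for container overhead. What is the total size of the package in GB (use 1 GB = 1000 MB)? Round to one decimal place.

98.3 GB

Audio total: 320 + 640 = 960 kbps = 0.960 Mbps.
concert recording: 23.160 Mbps × 9060 s × 1.04 = 218222.8 Mb
lecture capture: 5.860 Mbps × 3360 s × 1.04 = 20477.2 Mb
animated explainer: 6.920 Mbps × 681 s × 1.04 = 4901.0 Mb
gameplay capture: 32.660 Mbps × 7620 s × 1.04 = 258824.0 Mb
feature film: 22.860 Mbps × 9840 s × 1.04 = 233940.1 Mb
TV episode: 13.770 Mbps × 3480 s × 1.04 = 49836.4 Mb
Total: 786201.4 Mb = 98275.2 MB.
= 98.28 GB.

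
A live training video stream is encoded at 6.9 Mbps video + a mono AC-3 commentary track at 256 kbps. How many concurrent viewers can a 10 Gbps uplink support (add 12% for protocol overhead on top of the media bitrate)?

Audio: 256 kbps = 0.256 Mbps.
Per-viewer media rate: 7.156 Mbps.
On the wire with 12% overhead: 8.015 Mbps.
10 Gbps = 10,000 Mbps; 10,000 / 8.015 = 1247.70 → 1247 viewers.

1247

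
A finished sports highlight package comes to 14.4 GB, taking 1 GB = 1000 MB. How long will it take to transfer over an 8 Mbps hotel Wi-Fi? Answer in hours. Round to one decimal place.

4.0 hours

File: 14.4 GB = 115200.0 Mb.
At 8 Mbps: 115200.0 / 8 = 14400.0 s ≈ 4 hours.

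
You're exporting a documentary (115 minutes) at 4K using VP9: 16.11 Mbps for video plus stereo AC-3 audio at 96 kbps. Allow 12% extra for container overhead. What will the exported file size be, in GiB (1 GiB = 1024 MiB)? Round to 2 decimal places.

115 min = 6900 s
Audio: 96 kbps = 0.096 Mbps.
Total bitrate: 16.11 + 0.096 = 16.206 Mbps.
Stream data: 16.206 Mbps × 6900 s = 111821.4 Mb.
With 12% container overhead: ×1.12.
125,240 Mb = 15,654,996,000 bytes ÷ 1,073,741,824 = 14.58 GiB.

14.58 GiB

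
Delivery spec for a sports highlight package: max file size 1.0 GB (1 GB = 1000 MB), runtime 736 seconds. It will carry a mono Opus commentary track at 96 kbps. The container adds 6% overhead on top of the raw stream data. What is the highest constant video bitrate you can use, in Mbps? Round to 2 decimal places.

Budget: 1.0 GB = 8000.0 Mb.
Stream payload after overhead: 8000.0 / 1.06 = 7547.2 Mb.
Total bitrate budget: 7547.2 Mb / 736 s = 10.254 Mbps.
Audio: 96 kbps = 0.096 Mbps.
Video: 10.254 − 0.096 = 10.158 Mbps.

10.16 Mbps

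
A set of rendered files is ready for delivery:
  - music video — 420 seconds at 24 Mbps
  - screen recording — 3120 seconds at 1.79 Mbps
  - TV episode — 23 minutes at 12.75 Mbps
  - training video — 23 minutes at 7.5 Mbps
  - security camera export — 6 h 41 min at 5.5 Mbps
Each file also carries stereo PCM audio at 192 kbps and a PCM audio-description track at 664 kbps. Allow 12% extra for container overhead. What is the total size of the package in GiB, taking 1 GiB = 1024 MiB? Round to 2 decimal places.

Audio total: 192 + 664 = 856 kbps = 0.856 Mbps.
music video: 24.856 Mbps × 420 s × 1.12 = 11692.3 Mb
screen recording: 2.646 Mbps × 3120 s × 1.12 = 9246.2 Mb
TV episode: 13.606 Mbps × 1380 s × 1.12 = 21029.4 Mb
training video: 8.356 Mbps × 1380 s × 1.12 = 12915.0 Mb
security camera export: 6.356 Mbps × 24060 s × 1.12 = 171276.4 Mb
Total: 226159.3 Mb = 28269.9 MB.
= 26.33 GiB.

26.33 GiB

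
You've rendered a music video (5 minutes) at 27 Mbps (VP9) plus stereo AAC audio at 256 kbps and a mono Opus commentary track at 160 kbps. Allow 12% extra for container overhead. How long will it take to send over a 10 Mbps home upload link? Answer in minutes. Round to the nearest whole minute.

5 min = 300 s
Audio total: 256 + 160 = 416 kbps = 0.416 Mbps.
Total bitrate: 27.416 Mbps.
File: 27.416 Mbps × 300 s = 8224.8 Mb.
With 12% container overhead: ×1.12. → 9211.8 Mb.
At 10 Mbps: 9211.8 / 10 = 921.2 s ≈ 15.4 minutes.

15 minutes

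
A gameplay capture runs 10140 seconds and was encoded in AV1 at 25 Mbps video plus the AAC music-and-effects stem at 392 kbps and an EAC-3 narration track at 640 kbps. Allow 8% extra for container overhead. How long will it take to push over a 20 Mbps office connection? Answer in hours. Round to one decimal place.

4.0 hours

Audio total: 392 + 640 = 1032 kbps = 1.032 Mbps.
Total bitrate: 26.032 Mbps.
File: 26.032 Mbps × 10140 s = 263964.5 Mb.
With 8% container overhead: ×1.08. → 285081.6 Mb.
At 20 Mbps: 285081.6 / 20 = 14254.1 s ≈ 3.96 hours.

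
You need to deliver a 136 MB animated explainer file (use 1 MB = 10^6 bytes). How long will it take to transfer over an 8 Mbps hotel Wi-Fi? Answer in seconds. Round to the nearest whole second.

136 seconds

File: 136 MB = 1088.0 Mb.
At 8 Mbps: 1088.0 / 8 = 136.0 s ≈ 136 seconds.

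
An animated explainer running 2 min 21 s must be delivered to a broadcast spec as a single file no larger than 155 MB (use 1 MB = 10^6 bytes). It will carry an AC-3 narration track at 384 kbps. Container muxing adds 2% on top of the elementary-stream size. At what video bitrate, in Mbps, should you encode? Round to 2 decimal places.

8.24 Mbps

Budget: 155 MB = 1240.0 Mb.
Stream payload after overhead: 1240.0 / 1.02 = 1215.7 Mb.
2 min 21 s = 141 s
Total bitrate budget: 1215.7 Mb / 141 s = 8.622 Mbps.
Audio: 384 kbps = 0.384 Mbps.
Video: 8.622 − 0.384 = 8.238 Mbps.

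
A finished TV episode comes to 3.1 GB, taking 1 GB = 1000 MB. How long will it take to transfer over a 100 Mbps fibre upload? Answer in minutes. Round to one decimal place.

4.1 minutes

File: 3.1 GB = 24800.0 Mb.
At 100 Mbps: 24800.0 / 100 = 248.0 s ≈ 4.13 minutes.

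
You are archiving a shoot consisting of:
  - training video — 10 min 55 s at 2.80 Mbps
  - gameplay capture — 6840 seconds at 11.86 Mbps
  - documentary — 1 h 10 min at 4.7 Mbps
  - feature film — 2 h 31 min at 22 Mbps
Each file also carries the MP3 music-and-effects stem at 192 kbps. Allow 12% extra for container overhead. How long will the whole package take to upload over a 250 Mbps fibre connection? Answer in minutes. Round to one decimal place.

22.8 minutes

Audio: 192 kbps = 0.192 Mbps.
training video: 2.992 Mbps × 655 s × 1.12 = 2194.9 Mb
gameplay capture: 12.052 Mbps × 6840 s × 1.12 = 92328.0 Mb
documentary: 4.892 Mbps × 4200 s × 1.12 = 23012.0 Mb
feature film: 22.192 Mbps × 9060 s × 1.12 = 225186.7 Mb
Total: 342721.5 Mb = 42840.2 MB.
At 250 Mbps: 342721.5 / 250 = 1371 s ≈ 22.8 minutes.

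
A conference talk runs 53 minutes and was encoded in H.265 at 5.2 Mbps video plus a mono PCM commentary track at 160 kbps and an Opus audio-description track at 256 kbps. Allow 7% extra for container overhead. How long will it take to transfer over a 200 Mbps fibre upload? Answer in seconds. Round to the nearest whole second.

96 seconds

53 min = 3180 s
Audio total: 160 + 256 = 416 kbps = 0.416 Mbps.
Total bitrate: 5.616 Mbps.
File: 5.616 Mbps × 3180 s = 17858.9 Mb.
With 7% container overhead: ×1.07. → 19109.0 Mb.
At 200 Mbps: 19109.0 / 200 = 95.5 s ≈ 95.5 seconds.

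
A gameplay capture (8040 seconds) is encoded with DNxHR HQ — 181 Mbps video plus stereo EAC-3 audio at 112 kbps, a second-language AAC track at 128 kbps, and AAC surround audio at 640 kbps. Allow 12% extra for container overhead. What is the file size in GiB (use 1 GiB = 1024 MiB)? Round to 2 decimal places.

190.66 GiB

Audio total: 112 + 128 + 640 = 880 kbps = 0.880 Mbps.
Total bitrate: 181 + 0.880 = 181.880 Mbps.
Stream data: 181.880 Mbps × 8040 s = 1462315.2 Mb.
With 12% container overhead: ×1.12.
1,637,793 Mb = 204,724,128,000 bytes ÷ 1,073,741,824 = 190.7 GiB.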